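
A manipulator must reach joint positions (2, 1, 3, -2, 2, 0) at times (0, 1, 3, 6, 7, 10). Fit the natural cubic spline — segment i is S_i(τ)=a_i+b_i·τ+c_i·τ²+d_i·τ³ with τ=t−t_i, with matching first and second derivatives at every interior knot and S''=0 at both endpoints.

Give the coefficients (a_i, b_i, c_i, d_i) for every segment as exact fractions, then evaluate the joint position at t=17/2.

Δ: Δ0=-1, Δ1=1, Δ2=-5/3, Δ3=4, Δ4=-2/3
row 1: diag=6, rhs=12; c'=1/3, d'=2
row 2: denom=10−2·1/3=28/3; d'=(-16−2·2)/(28/3)=-15/7
row 3: denom=8−3·9/28=197/28; d'=(34−3·-15/7)/(197/28)=1132/197
row 4: denom=8−1·28/197=1548/197; d'=(-28−1·1132/197)/(1548/197)=-554/129
back: M4=-554/129
back: M3=1132/197−28/197·-554/129=820/129
back: M2=-15/7−9/28·820/129=-180/43
back: M1=2−1/3·-180/43=146/43
M: M0=0, M1=146/43, M2=-180/43, M3=820/129, M4=-554/129, M5=0
seg 0: a=2, c=M0/2=0, d=(M1−M0)/(6·1)=73/129, b=Δ0−h0·(2M0+M1)/6=-202/129
seg 1: a=1, c=M1/2=73/43, d=(M2−M1)/(6·2)=-163/258, b=Δ1−h1·(2M1+M2)/6=17/129
seg 2: a=3, c=M2/2=-90/43, d=(M3−M2)/(6·3)=680/1161, b=Δ2−h2·(2M2+M3)/6=-85/129
seg 3: a=-2, c=M3/2=410/129, d=(M4−M3)/(6·1)=-229/129, b=Δ3−h3·(2M3+M4)/6=335/129
seg 4: a=2, c=M4/2=-277/129, d=(M5−M4)/(6·3)=277/1161, b=Δ4−h4·(2M4+M5)/6=156/43
t_q=17/2 → seg 4, τ=3/2; S=2+156/43·τ+-277/129·τ²+277/1161·τ³=1175/344

  seg 0: a=2 b=-202/129 c=0 d=73/129
  seg 1: a=1 b=17/129 c=73/43 d=-163/258
  seg 2: a=3 b=-85/129 c=-90/43 d=680/1161
  seg 3: a=-2 b=335/129 c=410/129 d=-229/129
  seg 4: a=2 b=156/43 c=-277/129 d=277/1161
S(17/2) = 1175/344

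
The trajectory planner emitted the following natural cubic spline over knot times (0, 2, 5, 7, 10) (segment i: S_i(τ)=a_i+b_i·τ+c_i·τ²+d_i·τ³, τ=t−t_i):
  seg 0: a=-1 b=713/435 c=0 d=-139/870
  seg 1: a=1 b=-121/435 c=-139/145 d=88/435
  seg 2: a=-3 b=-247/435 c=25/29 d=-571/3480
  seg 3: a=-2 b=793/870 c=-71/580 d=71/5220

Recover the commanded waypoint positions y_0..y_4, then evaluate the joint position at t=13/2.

y_0 = S_0(0) = a_0 = -1
y_1 = S_1(0) = a_1 = 1
y_2 = S_2(0) = a_2 = -3
y_3 = S_3(0) = a_3 = -2
y_4 = S_3(3) = 0
t_q=13/2 is in segment 2 (τ=3/2); S_2(τ)=-22883/9280

y_0=-1 y_1=1 y_2=-3 y_3=-2 y_4=0
S(13/2) = -22883/9280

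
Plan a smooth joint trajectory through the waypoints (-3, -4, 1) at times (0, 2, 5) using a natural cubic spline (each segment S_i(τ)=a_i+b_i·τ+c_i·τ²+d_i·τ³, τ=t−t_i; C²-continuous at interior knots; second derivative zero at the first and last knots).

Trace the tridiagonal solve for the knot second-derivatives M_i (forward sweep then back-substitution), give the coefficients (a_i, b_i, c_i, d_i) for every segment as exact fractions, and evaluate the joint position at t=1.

  seg 0: a=-3 b=-14/15 c=0 d=13/120
  seg 1: a=-4 b=11/30 c=13/20 d=-13/180
S(1) = -153/40

Δ: Δ0=-1/2, Δ1=5/3
row 1: diag=10, rhs=13; c'=3/10, d'=13/10
back: M1=13/10
M: M0=0, M1=13/10, M2=0
seg 0: a=-3, c=M0/2=0, d=(M1−M0)/(6·2)=13/120, b=Δ0−h0·(2M0+M1)/6=-14/15
seg 1: a=-4, c=M1/2=13/20, d=(M2−M1)/(6·3)=-13/180, b=Δ1−h1·(2M1+M2)/6=11/30
t_q=1 → seg 0, τ=1; S=-3+-14/15·τ+0·τ²+13/120·τ³=-153/40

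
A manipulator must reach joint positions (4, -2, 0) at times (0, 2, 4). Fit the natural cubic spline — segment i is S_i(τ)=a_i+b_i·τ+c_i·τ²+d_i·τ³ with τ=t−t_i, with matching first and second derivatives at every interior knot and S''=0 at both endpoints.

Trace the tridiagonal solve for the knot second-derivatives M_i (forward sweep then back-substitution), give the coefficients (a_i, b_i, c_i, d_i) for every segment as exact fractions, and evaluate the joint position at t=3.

Δ: Δ0=-3, Δ1=1
row 1: diag=8, rhs=24; c'=1/4, d'=3
back: M1=3
M: M0=0, M1=3, M2=0
seg 0: a=4, c=M0/2=0, d=(M1−M0)/(6·2)=1/4, b=Δ0−h0·(2M0+M1)/6=-4
seg 1: a=-2, c=M1/2=3/2, d=(M2−M1)/(6·2)=-1/4, b=Δ1−h1·(2M1+M2)/6=-1
t_q=3 → seg 1, τ=1; S=-2+-1·τ+3/2·τ²+-1/4·τ³=-7/4

  seg 0: a=4 b=-4 c=0 d=1/4
  seg 1: a=-2 b=-1 c=3/2 d=-1/4
S(3) = -7/4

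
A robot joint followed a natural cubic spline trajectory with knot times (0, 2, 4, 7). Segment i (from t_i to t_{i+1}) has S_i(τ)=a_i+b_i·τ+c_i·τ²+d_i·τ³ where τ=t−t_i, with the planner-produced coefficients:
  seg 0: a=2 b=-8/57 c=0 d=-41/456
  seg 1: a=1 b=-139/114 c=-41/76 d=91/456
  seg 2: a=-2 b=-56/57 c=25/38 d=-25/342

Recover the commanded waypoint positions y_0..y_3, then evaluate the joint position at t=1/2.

y_0=2 y_1=1 y_2=-2 y_3=-1
S(1/2) = 2333/1216

y_0 = S_0(0) = a_0 = 2
y_1 = S_1(0) = a_1 = 1
y_2 = S_2(0) = a_2 = -2
y_3 = S_2(3) = -1
t_q=1/2 is in segment 0 (τ=1/2); S_0(τ)=2333/1216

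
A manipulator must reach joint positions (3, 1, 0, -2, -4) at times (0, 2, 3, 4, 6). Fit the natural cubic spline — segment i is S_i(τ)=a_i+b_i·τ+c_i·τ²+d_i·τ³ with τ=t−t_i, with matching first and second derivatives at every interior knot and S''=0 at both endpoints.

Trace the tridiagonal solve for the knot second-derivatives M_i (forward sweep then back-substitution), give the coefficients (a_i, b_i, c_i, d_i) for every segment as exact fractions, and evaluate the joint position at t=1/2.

  seg 0: a=3 b=-73/66 c=0 d=7/264
  seg 1: a=1 b=-26/33 c=7/44 d=-49/132
  seg 2: a=0 b=-19/12 c=-21/22 d=71/132
  seg 3: a=-2 b=-62/33 c=29/44 d=-29/264
S(1/2) = 1725/704

Δ: Δ0=-1, Δ1=-1, Δ2=-2, Δ3=-1
row 1: diag=6, rhs=0; c'=1/6, d'=0
row 2: denom=4−1·1/6=23/6; d'=(-6−1·0)/(23/6)=-36/23
row 3: denom=6−1·6/23=132/23; d'=(6−1·-36/23)/(132/23)=29/22
back: M3=29/22
back: M2=-36/23−6/23·29/22=-21/11
back: M1=0−1/6·-21/11=7/22
M: M0=0, M1=7/22, M2=-21/11, M3=29/22, M4=0
seg 0: a=3, c=M0/2=0, d=(M1−M0)/(6·2)=7/264, b=Δ0−h0·(2M0+M1)/6=-73/66
seg 1: a=1, c=M1/2=7/44, d=(M2−M1)/(6·1)=-49/132, b=Δ1−h1·(2M1+M2)/6=-26/33
seg 2: a=0, c=M2/2=-21/22, d=(M3−M2)/(6·1)=71/132, b=Δ2−h2·(2M2+M3)/6=-19/12
seg 3: a=-2, c=M3/2=29/44, d=(M4−M3)/(6·2)=-29/264, b=Δ3−h3·(2M3+M4)/6=-62/33
t_q=1/2 → seg 0, τ=1/2; S=3+-73/66·τ+0·τ²+7/264·τ³=1725/704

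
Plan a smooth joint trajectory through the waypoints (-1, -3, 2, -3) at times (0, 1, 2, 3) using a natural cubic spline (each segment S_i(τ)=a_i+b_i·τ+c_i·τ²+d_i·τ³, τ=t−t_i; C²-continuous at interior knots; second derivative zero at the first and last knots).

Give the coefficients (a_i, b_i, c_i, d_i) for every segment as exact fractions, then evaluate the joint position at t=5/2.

Δ: Δ0=-2, Δ1=5, Δ2=-5
row 1: diag=4, rhs=42; c'=1/4, d'=21/2
row 2: denom=4−1·1/4=15/4; d'=(-60−1·21/2)/(15/4)=-94/5
back: M2=-94/5
back: M1=21/2−1/4·-94/5=76/5
M: M0=0, M1=76/5, M2=-94/5, M3=0
seg 0: a=-1, c=M0/2=0, d=(M1−M0)/(6·1)=38/15, b=Δ0−h0·(2M0+M1)/6=-68/15
seg 1: a=-3, c=M1/2=38/5, d=(M2−M1)/(6·1)=-17/3, b=Δ1−h1·(2M1+M2)/6=46/15
seg 2: a=2, c=M2/2=-47/5, d=(M3−M2)/(6·1)=47/15, b=Δ2−h2·(2M2+M3)/6=19/15
t_q=5/2 → seg 2, τ=1/2; S=2+19/15·τ+-47/5·τ²+47/15·τ³=27/40

  seg 0: a=-1 b=-68/15 c=0 d=38/15
  seg 1: a=-3 b=46/15 c=38/5 d=-17/3
  seg 2: a=2 b=19/15 c=-47/5 d=47/15
S(5/2) = 27/40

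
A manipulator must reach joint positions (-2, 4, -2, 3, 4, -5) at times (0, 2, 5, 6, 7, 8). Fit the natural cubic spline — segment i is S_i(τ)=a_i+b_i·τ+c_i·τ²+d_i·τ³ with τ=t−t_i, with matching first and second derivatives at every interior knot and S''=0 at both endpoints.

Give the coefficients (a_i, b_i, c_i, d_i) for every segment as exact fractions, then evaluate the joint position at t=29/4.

Δ: Δ0=3, Δ1=-2, Δ2=5, Δ3=1, Δ4=-9
row 1: diag=10, rhs=-30; c'=3/10, d'=-3
row 2: denom=8−3·3/10=71/10; d'=(42−3·-3)/(71/10)=510/71
row 3: denom=4−1·10/71=274/71; d'=(-24−1·510/71)/(274/71)=-1107/137
row 4: denom=4−1·71/274=1025/274; d'=(-60−1·-1107/137)/(1025/274)=-14226/1025
back: M4=-14226/1025
back: M3=-1107/137−71/274·-14226/1025=-4596/1025
back: M2=510/71−10/71·-4596/1025=1602/205
back: M1=-3−3/10·1602/205=-5478/1025
M: M0=0, M1=-5478/1025, M2=1602/205, M3=-4596/1025, M4=-14226/1025, M5=0
seg 0: a=-2, c=M0/2=0, d=(M1−M0)/(6·2)=-913/2050, b=Δ0−h0·(2M0+M1)/6=4901/1025
seg 1: a=4, c=M1/2=-2739/1025, d=(M2−M1)/(6·3)=2248/3075, b=Δ1−h1·(2M1+M2)/6=-577/1025
seg 2: a=-2, c=M2/2=801/205, d=(M3−M2)/(6·1)=-2101/1025, b=Δ2−h2·(2M2+M3)/6=3221/1025
seg 3: a=3, c=M3/2=-2298/1025, d=(M4−M3)/(6·1)=-321/205, b=Δ3−h3·(2M3+M4)/6=4928/1025
seg 4: a=4, c=M4/2=-7113/1025, d=(M5−M4)/(6·1)=2371/1025, b=Δ4−h4·(2M4+M5)/6=-4483/1025
t_q=29/4 → seg 4, τ=1/4; S=4+-4483/1025·τ+-7113/1025·τ²+2371/1025·τ³=164591/65600

  seg 0: a=-2 b=4901/1025 c=0 d=-913/2050
  seg 1: a=4 b=-577/1025 c=-2739/1025 d=2248/3075
  seg 2: a=-2 b=3221/1025 c=801/205 d=-2101/1025
  seg 3: a=3 b=4928/1025 c=-2298/1025 d=-321/205
  seg 4: a=4 b=-4483/1025 c=-7113/1025 d=2371/1025
S(29/4) = 164591/65600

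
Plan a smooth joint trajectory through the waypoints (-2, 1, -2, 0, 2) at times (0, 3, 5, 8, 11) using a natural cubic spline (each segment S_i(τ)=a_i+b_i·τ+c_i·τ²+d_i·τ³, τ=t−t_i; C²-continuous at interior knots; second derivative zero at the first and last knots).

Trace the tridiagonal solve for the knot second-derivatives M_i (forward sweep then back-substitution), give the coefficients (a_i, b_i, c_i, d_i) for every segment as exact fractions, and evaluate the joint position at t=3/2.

  seg 0: a=-2 b=1367/708 c=0 d=-659/6372
  seg 1: a=1 b=-305/354 c=-659/708 d=433/1416
  seg 2: a=-2 b=-54/59 c=160/177 d=-200/1593
  seg 3: a=0 b=66/59 c=-40/177 d=40/1593
S(3/2) = 1033/1888

Δ: Δ0=1, Δ1=-3/2, Δ2=2/3, Δ3=2/3
row 1: diag=10, rhs=-15; c'=1/5, d'=-3/2
row 2: denom=10−2·1/5=48/5; d'=(13−2·-3/2)/(48/5)=5/3
row 3: denom=12−3·5/16=177/16; d'=(0−3·5/3)/(177/16)=-80/177
back: M3=-80/177
back: M2=5/3−5/16·-80/177=320/177
back: M1=-3/2−1/5·320/177=-659/354
M: M0=0, M1=-659/354, M2=320/177, M3=-80/177, M4=0
seg 0: a=-2, c=M0/2=0, d=(M1−M0)/(6·3)=-659/6372, b=Δ0−h0·(2M0+M1)/6=1367/708
seg 1: a=1, c=M1/2=-659/708, d=(M2−M1)/(6·2)=433/1416, b=Δ1−h1·(2M1+M2)/6=-305/354
seg 2: a=-2, c=M2/2=160/177, d=(M3−M2)/(6·3)=-200/1593, b=Δ2−h2·(2M2+M3)/6=-54/59
seg 3: a=0, c=M3/2=-40/177, d=(M4−M3)/(6·3)=40/1593, b=Δ3−h3·(2M3+M4)/6=66/59
t_q=3/2 → seg 0, τ=3/2; S=-2+1367/708·τ+0·τ²+-659/6372·τ³=1033/1888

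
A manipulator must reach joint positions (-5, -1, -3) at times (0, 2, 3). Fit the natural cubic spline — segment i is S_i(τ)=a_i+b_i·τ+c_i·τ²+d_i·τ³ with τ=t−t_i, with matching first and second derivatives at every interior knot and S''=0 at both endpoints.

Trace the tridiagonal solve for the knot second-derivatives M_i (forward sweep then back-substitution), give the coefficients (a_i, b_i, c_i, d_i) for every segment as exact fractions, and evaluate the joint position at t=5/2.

  seg 0: a=-5 b=10/3 c=0 d=-1/3
  seg 1: a=-1 b=-2/3 c=-2 d=2/3
S(5/2) = -7/4

Δ: Δ0=2, Δ1=-2
row 1: diag=6, rhs=-24; c'=1/6, d'=-4
back: M1=-4
M: M0=0, M1=-4, M2=0
seg 0: a=-5, c=M0/2=0, d=(M1−M0)/(6·2)=-1/3, b=Δ0−h0·(2M0+M1)/6=10/3
seg 1: a=-1, c=M1/2=-2, d=(M2−M1)/(6·1)=2/3, b=Δ1−h1·(2M1+M2)/6=-2/3
t_q=5/2 → seg 1, τ=1/2; S=-1+-2/3·τ+-2·τ²+2/3·τ³=-7/4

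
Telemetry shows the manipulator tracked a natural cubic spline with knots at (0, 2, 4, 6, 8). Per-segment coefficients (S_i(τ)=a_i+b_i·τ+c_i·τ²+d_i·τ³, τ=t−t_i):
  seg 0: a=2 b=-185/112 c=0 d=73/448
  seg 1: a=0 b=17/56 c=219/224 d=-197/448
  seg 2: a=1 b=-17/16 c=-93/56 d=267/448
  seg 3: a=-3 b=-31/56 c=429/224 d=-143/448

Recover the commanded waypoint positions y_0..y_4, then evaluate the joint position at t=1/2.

y_0=2 y_1=0 y_2=1 y_3=-3 y_4=1
S(1/2) = 4281/3584

y_0 = S_0(0) = a_0 = 2
y_1 = S_1(0) = a_1 = 0
y_2 = S_2(0) = a_2 = 1
y_3 = S_3(0) = a_3 = -3
y_4 = S_3(2) = 1
t_q=1/2 is in segment 0 (τ=1/2); S_0(τ)=4281/3584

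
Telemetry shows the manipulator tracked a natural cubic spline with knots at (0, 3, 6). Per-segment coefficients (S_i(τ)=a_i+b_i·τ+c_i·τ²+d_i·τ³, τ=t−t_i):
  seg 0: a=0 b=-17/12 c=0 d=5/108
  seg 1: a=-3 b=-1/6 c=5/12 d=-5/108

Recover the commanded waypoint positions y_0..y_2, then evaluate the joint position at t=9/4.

y_0 = S_0(0) = a_0 = 0
y_1 = S_1(0) = a_1 = -3
y_2 = S_1(3) = -1
t_q=9/4 is in segment 0 (τ=9/4); S_0(τ)=-681/256

y_0=0 y_1=-3 y_2=-1
S(9/4) = -681/256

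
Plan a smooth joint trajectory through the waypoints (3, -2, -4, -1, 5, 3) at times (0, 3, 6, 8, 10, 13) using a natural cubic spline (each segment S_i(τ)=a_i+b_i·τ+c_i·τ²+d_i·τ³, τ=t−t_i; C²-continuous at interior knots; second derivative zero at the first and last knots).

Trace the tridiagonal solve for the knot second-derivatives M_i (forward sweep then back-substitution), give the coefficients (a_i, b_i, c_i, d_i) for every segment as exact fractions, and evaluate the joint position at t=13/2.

  seg 0: a=3 b=-1195/663 c=0 d=10/663
  seg 1: a=-2 b=-925/663 c=30/221 d=71/1989
  seg 2: a=-4 b=254/663 c=101/221 d=269/5304
  seg 3: a=-1 b=3739/1326 c=673/884 d=-445/1326
  seg 4: a=5 b=2437/1326 c=-1107/884 d=123/884
S(13/2) = -52161/14144

Δ: Δ0=-5/3, Δ1=-2/3, Δ2=3/2, Δ3=3, Δ4=-2/3
row 1: diag=12, rhs=6; c'=1/4, d'=1/2
row 2: denom=10−3·1/4=37/4; d'=(13−3·1/2)/(37/4)=46/37
row 3: denom=8−2·8/37=280/37; d'=(9−2·46/37)/(280/37)=241/280
row 4: denom=10−2·37/140=663/70; d'=(-22−2·241/280)/(663/70)=-1107/442
back: M4=-1107/442
back: M3=241/280−37/140·-1107/442=673/442
back: M2=46/37−8/37·673/442=202/221
back: M1=1/2−1/4·202/221=60/221
M: M0=0, M1=60/221, M2=202/221, M3=673/442, M4=-1107/442, M5=0
seg 0: a=3, c=M0/2=0, d=(M1−M0)/(6·3)=10/663, b=Δ0−h0·(2M0+M1)/6=-1195/663
seg 1: a=-2, c=M1/2=30/221, d=(M2−M1)/(6·3)=71/1989, b=Δ1−h1·(2M1+M2)/6=-925/663
seg 2: a=-4, c=M2/2=101/221, d=(M3−M2)/(6·2)=269/5304, b=Δ2−h2·(2M2+M3)/6=254/663
seg 3: a=-1, c=M3/2=673/884, d=(M4−M3)/(6·2)=-445/1326, b=Δ3−h3·(2M3+M4)/6=3739/1326
seg 4: a=5, c=M4/2=-1107/884, d=(M5−M4)/(6·3)=123/884, b=Δ4−h4·(2M4+M5)/6=2437/1326
t_q=13/2 → seg 2, τ=1/2; S=-4+254/663·τ+101/221·τ²+269/5304·τ³=-52161/14144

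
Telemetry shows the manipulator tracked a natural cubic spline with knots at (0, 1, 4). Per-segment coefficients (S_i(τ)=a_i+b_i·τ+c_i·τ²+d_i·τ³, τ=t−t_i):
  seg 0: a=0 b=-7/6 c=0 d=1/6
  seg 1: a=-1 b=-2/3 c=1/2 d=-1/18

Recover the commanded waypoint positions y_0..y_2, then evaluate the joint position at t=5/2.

y_0=0 y_1=-1 y_2=0
S(5/2) = -17/16

y_0 = S_0(0) = a_0 = 0
y_1 = S_1(0) = a_1 = -1
y_2 = S_1(3) = 0
t_q=5/2 is in segment 1 (τ=3/2); S_1(τ)=-17/16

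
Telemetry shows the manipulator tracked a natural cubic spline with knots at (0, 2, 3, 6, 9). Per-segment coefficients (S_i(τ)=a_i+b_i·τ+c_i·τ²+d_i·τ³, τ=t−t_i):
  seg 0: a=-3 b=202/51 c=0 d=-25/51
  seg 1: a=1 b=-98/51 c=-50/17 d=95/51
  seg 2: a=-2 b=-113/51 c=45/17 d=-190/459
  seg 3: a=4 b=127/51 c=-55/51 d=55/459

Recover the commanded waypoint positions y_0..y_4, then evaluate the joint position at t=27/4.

y_0 = S_0(0) = a_0 = -3
y_1 = S_1(0) = a_1 = 1
y_2 = S_2(0) = a_2 = -2
y_3 = S_3(0) = a_3 = 4
y_4 = S_3(3) = 5
t_q=27/4 is in segment 3 (τ=3/4); S_3(τ)=5779/1088

y_0=-3 y_1=1 y_2=-2 y_3=4 y_4=5
S(27/4) = 5779/1088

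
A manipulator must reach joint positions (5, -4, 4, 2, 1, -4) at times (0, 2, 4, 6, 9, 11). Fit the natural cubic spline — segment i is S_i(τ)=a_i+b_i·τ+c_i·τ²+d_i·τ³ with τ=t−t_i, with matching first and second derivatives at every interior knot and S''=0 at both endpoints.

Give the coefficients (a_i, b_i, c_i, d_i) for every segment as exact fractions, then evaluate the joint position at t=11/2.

Δ: Δ0=-9/2, Δ1=4, Δ2=-1, Δ3=-1/3, Δ4=-5/2
row 1: diag=8, rhs=51; c'=1/4, d'=51/8
row 2: denom=8−2·1/4=15/2; d'=(-30−2·51/8)/(15/2)=-57/10
row 3: denom=10−2·4/15=142/15; d'=(4−2·-57/10)/(142/15)=231/142
row 4: denom=10−3·45/142=1285/142; d'=(-13−3·231/142)/(1285/142)=-2539/1285
back: M4=-2539/1285
back: M3=231/142−45/142·-2539/1285=579/257
back: M2=-57/10−4/15·579/257=-16193/2570
back: M1=51/8−1/4·-16193/2570=10216/1285
M: M0=0, M1=10216/1285, M2=-16193/2570, M3=579/257, M4=-2539/1285, M5=0
seg 0: a=5, c=M0/2=0, d=(M1−M0)/(6·2)=2554/3855, b=Δ0−h0·(2M0+M1)/6=-55127/7710
seg 1: a=-4, c=M1/2=5108/1285, d=(M2−M1)/(6·2)=-7325/6168, b=Δ1−h1·(2M1+M2)/6=6169/7710
seg 2: a=4, c=M2/2=-16193/5140, d=(M3−M2)/(6·2)=21983/30840, b=Δ2−h2·(2M2+M3)/6=9443/3855
seg 3: a=2, c=M3/2=579/514, d=(M4−M3)/(6·3)=-2717/11565, b=Δ3−h3·(2M3+M4)/6=-12323/7710
seg 4: a=1, c=M4/2=-2539/2570, d=(M5−M4)/(6·2)=2539/15420, b=Δ4−h4·(2M4+M5)/6=-9119/7710
t_q=11/2 → seg 2, τ=3/2; S=4+9443/3855·τ+-16193/5140·τ²+21983/30840·τ³=49207/16448

  seg 0: a=5 b=-55127/7710 c=0 d=2554/3855
  seg 1: a=-4 b=6169/7710 c=5108/1285 d=-7325/6168
  seg 2: a=4 b=9443/3855 c=-16193/5140 d=21983/30840
  seg 3: a=2 b=-12323/7710 c=579/514 d=-2717/11565
  seg 4: a=1 b=-9119/7710 c=-2539/2570 d=2539/15420
S(11/2) = 49207/16448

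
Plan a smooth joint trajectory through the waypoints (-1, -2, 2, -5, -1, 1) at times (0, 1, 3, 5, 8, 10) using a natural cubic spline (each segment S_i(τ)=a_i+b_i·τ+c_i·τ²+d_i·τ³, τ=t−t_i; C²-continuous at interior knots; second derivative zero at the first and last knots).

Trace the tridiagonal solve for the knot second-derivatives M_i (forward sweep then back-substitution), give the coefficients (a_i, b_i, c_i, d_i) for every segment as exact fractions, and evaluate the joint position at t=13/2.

  seg 0: a=-1 b=-21079/11292 c=0 d=9787/11292
  seg 1: a=-2 b=4141/5646 c=9787/3764 d=-11105/11292
  seg 2: a=2 b=-3767/5646 c=-12423/3764 d=21275/22584
  seg 3: a=-5 b=-7240/2823 c=2213/941 d=-2971/8469
  seg 4: a=-1 b=5855/2823 c=-758/941 d=379/2823
S(13/2) = -35679/7528

Δ: Δ0=-1, Δ1=2, Δ2=-7/2, Δ3=4/3, Δ4=1
row 1: diag=6, rhs=18; c'=1/3, d'=3
row 2: denom=8−2·1/3=22/3; d'=(-33−2·3)/(22/3)=-117/22
row 3: denom=10−2·3/11=104/11; d'=(29−2·-117/22)/(104/11)=109/26
row 4: denom=10−3·33/104=941/104; d'=(-2−3·109/26)/(941/104)=-1516/941
back: M4=-1516/941
back: M3=109/26−33/104·-1516/941=4426/941
back: M2=-117/22−3/11·4426/941=-12423/1882
back: M1=3−1/3·-12423/1882=9787/1882
M: M0=0, M1=9787/1882, M2=-12423/1882, M3=4426/941, M4=-1516/941, M5=0
seg 0: a=-1, c=M0/2=0, d=(M1−M0)/(6·1)=9787/11292, b=Δ0−h0·(2M0+M1)/6=-21079/11292
seg 1: a=-2, c=M1/2=9787/3764, d=(M2−M1)/(6·2)=-11105/11292, b=Δ1−h1·(2M1+M2)/6=4141/5646
seg 2: a=2, c=M2/2=-12423/3764, d=(M3−M2)/(6·2)=21275/22584, b=Δ2−h2·(2M2+M3)/6=-3767/5646
seg 3: a=-5, c=M3/2=2213/941, d=(M4−M3)/(6·3)=-2971/8469, b=Δ3−h3·(2M3+M4)/6=-7240/2823
seg 4: a=-1, c=M4/2=-758/941, d=(M5−M4)/(6·2)=379/2823, b=Δ4−h4·(2M4+M5)/6=5855/2823
t_q=13/2 → seg 3, τ=3/2; S=-5+-7240/2823·τ+2213/941·τ²+-2971/8469·τ³=-35679/7528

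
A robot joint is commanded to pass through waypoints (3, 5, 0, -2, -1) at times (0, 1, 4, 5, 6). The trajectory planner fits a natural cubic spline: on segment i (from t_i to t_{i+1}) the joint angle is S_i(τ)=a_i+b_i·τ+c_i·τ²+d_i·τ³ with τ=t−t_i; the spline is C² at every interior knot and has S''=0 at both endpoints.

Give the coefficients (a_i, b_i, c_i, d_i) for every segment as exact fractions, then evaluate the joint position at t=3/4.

  seg 0: a=3 b=787/318 c=0 d=-151/318
  seg 1: a=5 b=167/159 c=-151/106 d=55/318
  seg 2: a=0 b=-899/318 c=7/53 d=221/318
  seg 3: a=-2 b=-76/159 c=235/106 d=-235/318
S(3/4) = 31585/6784

Δ: Δ0=2, Δ1=-5/3, Δ2=-2, Δ3=1
row 1: diag=8, rhs=-22; c'=3/8, d'=-11/4
row 2: denom=8−3·3/8=55/8; d'=(-2−3·-11/4)/(55/8)=10/11
row 3: denom=4−1·8/55=212/55; d'=(18−1·10/11)/(212/55)=235/53
back: M3=235/53
back: M2=10/11−8/55·235/53=14/53
back: M1=-11/4−3/8·14/53=-151/53
M: M0=0, M1=-151/53, M2=14/53, M3=235/53, M4=0
seg 0: a=3, c=M0/2=0, d=(M1−M0)/(6·1)=-151/318, b=Δ0−h0·(2M0+M1)/6=787/318
seg 1: a=5, c=M1/2=-151/106, d=(M2−M1)/(6·3)=55/318, b=Δ1−h1·(2M1+M2)/6=167/159
seg 2: a=0, c=M2/2=7/53, d=(M3−M2)/(6·1)=221/318, b=Δ2−h2·(2M2+M3)/6=-899/318
seg 3: a=-2, c=M3/2=235/106, d=(M4−M3)/(6·1)=-235/318, b=Δ3−h3·(2M3+M4)/6=-76/159
t_q=3/4 → seg 0, τ=3/4; S=3+787/318·τ+0·τ²+-151/318·τ³=31585/6784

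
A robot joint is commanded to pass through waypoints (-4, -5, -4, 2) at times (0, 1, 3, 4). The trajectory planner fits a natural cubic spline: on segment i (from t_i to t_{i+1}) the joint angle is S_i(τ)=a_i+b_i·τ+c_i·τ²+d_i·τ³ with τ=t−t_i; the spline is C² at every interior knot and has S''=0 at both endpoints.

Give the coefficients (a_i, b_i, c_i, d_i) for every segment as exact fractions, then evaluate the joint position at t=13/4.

Δ: Δ0=-1, Δ1=1/2, Δ2=6
row 1: diag=6, rhs=9; c'=1/3, d'=3/2
row 2: denom=6−2·1/3=16/3; d'=(33−2·3/2)/(16/3)=45/8
back: M2=45/8
back: M1=3/2−1/3·45/8=-3/8
M: M0=0, M1=-3/8, M2=45/8, M3=0
seg 0: a=-4, c=M0/2=0, d=(M1−M0)/(6·1)=-1/16, b=Δ0−h0·(2M0+M1)/6=-15/16
seg 1: a=-5, c=M1/2=-3/16, d=(M2−M1)/(6·2)=1/2, b=Δ1−h1·(2M1+M2)/6=-9/8
seg 2: a=-4, c=M2/2=45/16, d=(M3−M2)/(6·1)=-15/16, b=Δ2−h2·(2M2+M3)/6=33/8
t_q=13/4 → seg 2, τ=1/4; S=-4+33/8·τ+45/16·τ²+-15/16·τ³=-2875/1024

  seg 0: a=-4 b=-15/16 c=0 d=-1/16
  seg 1: a=-5 b=-9/8 c=-3/16 d=1/2
  seg 2: a=-4 b=33/8 c=45/16 d=-15/16
S(13/4) = -2875/1024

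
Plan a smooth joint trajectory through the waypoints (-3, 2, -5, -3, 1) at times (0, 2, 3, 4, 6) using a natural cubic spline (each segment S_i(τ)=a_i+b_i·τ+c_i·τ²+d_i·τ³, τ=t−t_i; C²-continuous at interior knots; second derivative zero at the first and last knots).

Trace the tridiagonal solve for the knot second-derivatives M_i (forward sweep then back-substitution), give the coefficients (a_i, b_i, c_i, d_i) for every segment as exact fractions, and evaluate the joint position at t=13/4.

  seg 0: a=-3 b=875/132 c=0 d=-545/528
  seg 1: a=2 b=-190/33 c=-545/88 d=1307/264
  seg 2: a=-5 b=-79/24 c=381/44 d=-889/264
  seg 3: a=-3 b=259/66 c=-127/88 d=127/528
S(13/4) = -30043/5632

Δ: Δ0=5/2, Δ1=-7, Δ2=2, Δ3=2
row 1: diag=6, rhs=-57; c'=1/6, d'=-19/2
row 2: denom=4−1·1/6=23/6; d'=(54−1·-19/2)/(23/6)=381/23
row 3: denom=6−1·6/23=132/23; d'=(0−1·381/23)/(132/23)=-127/44
back: M3=-127/44
back: M2=381/23−6/23·-127/44=381/22
back: M1=-19/2−1/6·381/22=-545/44
M: M0=0, M1=-545/44, M2=381/22, M3=-127/44, M4=0
seg 0: a=-3, c=M0/2=0, d=(M1−M0)/(6·2)=-545/528, b=Δ0−h0·(2M0+M1)/6=875/132
seg 1: a=2, c=M1/2=-545/88, d=(M2−M1)/(6·1)=1307/264, b=Δ1−h1·(2M1+M2)/6=-190/33
seg 2: a=-5, c=M2/2=381/44, d=(M3−M2)/(6·1)=-889/264, b=Δ2−h2·(2M2+M3)/6=-79/24
seg 3: a=-3, c=M3/2=-127/88, d=(M4−M3)/(6·2)=127/528, b=Δ3−h3·(2M3+M4)/6=259/66
t_q=13/4 → seg 2, τ=1/4; S=-5+-79/24·τ+381/44·τ²+-889/264·τ³=-30043/5632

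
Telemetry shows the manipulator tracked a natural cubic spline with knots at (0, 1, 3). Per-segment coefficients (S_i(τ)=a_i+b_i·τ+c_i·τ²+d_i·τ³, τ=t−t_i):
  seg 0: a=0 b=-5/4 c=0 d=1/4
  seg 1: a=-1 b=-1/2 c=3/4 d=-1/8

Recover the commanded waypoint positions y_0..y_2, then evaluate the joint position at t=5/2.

y_0 = S_0(0) = a_0 = 0
y_1 = S_1(0) = a_1 = -1
y_2 = S_1(2) = 0
t_q=5/2 is in segment 1 (τ=3/2); S_1(τ)=-31/64

y_0=0 y_1=-1 y_2=0
S(5/2) = -31/64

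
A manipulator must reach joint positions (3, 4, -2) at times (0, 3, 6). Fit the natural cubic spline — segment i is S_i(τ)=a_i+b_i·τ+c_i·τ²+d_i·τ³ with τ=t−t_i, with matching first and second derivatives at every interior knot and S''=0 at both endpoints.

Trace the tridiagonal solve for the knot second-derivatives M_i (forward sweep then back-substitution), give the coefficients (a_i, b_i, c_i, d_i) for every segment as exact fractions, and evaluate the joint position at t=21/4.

  seg 0: a=3 b=11/12 c=0 d=-7/108
  seg 1: a=4 b=-5/6 c=-7/12 d=7/108
S(21/4) = -23/256

Δ: Δ0=1/3, Δ1=-2
row 1: diag=12, rhs=-14; c'=1/4, d'=-7/6
back: M1=-7/6
M: M0=0, M1=-7/6, M2=0
seg 0: a=3, c=M0/2=0, d=(M1−M0)/(6·3)=-7/108, b=Δ0−h0·(2M0+M1)/6=11/12
seg 1: a=4, c=M1/2=-7/12, d=(M2−M1)/(6·3)=7/108, b=Δ1−h1·(2M1+M2)/6=-5/6
t_q=21/4 → seg 1, τ=9/4; S=4+-5/6·τ+-7/12·τ²+7/108·τ³=-23/256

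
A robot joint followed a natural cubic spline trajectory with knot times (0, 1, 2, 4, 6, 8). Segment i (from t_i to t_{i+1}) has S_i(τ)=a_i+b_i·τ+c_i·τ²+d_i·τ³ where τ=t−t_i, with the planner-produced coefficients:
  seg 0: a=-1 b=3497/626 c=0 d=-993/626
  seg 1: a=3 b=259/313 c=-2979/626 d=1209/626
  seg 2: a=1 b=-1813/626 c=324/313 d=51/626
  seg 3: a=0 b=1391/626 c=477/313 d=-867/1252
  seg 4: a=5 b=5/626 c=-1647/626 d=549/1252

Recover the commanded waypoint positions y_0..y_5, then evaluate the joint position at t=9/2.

y_0=-1 y_1=3 y_2=1 y_3=0 y_4=5 y_5=-2
S(9/2) = 14077/10016

y_0 = S_0(0) = a_0 = -1
y_1 = S_1(0) = a_1 = 3
y_2 = S_2(0) = a_2 = 1
y_3 = S_3(0) = a_3 = 0
y_4 = S_4(0) = a_4 = 5
y_5 = S_4(2) = -2
t_q=9/2 is in segment 3 (τ=1/2); S_3(τ)=14077/10016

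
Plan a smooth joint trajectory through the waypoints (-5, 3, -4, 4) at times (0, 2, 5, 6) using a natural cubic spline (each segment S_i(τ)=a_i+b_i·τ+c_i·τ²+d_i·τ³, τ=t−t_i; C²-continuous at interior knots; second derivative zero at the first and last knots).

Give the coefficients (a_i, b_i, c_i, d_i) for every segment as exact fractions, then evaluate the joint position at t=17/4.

Δ: Δ0=4, Δ1=-7/3, Δ2=8
row 1: diag=10, rhs=-38; c'=3/10, d'=-19/5
row 2: denom=8−3·3/10=71/10; d'=(62−3·-19/5)/(71/10)=734/71
back: M2=734/71
back: M1=-19/5−3/10·734/71=-490/71
M: M0=0, M1=-490/71, M2=734/71, M3=0
seg 0: a=-5, c=M0/2=0, d=(M1−M0)/(6·2)=-245/426, b=Δ0−h0·(2M0+M1)/6=1342/213
seg 1: a=3, c=M1/2=-245/71, d=(M2−M1)/(6·3)=68/71, b=Δ1−h1·(2M1+M2)/6=-128/213
seg 2: a=-4, c=M2/2=367/71, d=(M3−M2)/(6·1)=-367/213, b=Δ2−h2·(2M2+M3)/6=970/213
t_q=17/4 → seg 1, τ=9/4; S=3+-128/213·τ+-245/71·τ²+68/71·τ³=-1395/284

  seg 0: a=-5 b=1342/213 c=0 d=-245/426
  seg 1: a=3 b=-128/213 c=-245/71 d=68/71
  seg 2: a=-4 b=970/213 c=367/71 d=-367/213
S(17/4) = -1395/284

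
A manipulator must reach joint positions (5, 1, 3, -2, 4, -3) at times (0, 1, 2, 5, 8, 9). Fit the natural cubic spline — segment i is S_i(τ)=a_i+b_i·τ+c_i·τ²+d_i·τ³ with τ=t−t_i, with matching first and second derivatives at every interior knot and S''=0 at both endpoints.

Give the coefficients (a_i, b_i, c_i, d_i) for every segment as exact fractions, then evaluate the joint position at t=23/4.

Δ: Δ0=-4, Δ1=2, Δ2=-5/3, Δ3=2, Δ4=-7
row 1: diag=4, rhs=36; c'=1/4, d'=9
row 2: denom=8−1·1/4=31/4; d'=(-22−1·9)/(31/4)=-4
row 3: denom=12−3·12/31=336/31; d'=(22−3·-4)/(336/31)=527/168
row 4: denom=8−3·31/112=803/112; d'=(-54−3·527/168)/(803/112)=-7102/803
back: M4=-7102/803
back: M3=527/168−31/112·-7102/803=13454/2409
back: M2=-4−12/31·13454/2409=-4948/803
back: M1=9−1/4·-4948/803=8464/803
M: M0=0, M1=8464/803, M2=-4948/803, M3=13454/2409, M4=-7102/803, M5=0
seg 0: a=5, c=M0/2=0, d=(M1−M0)/(6·1)=4232/2409, b=Δ0−h0·(2M0+M1)/6=-13868/2409
seg 1: a=1, c=M1/2=4232/803, d=(M2−M1)/(6·1)=-6706/2409, b=Δ1−h1·(2M1+M2)/6=-1172/2409
seg 2: a=3, c=M2/2=-2474/803, d=(M3−M2)/(6·3)=14149/21681, b=Δ2−h2·(2M2+M3)/6=4102/2409
seg 3: a=-2, c=M3/2=6727/2409, d=(M4−M3)/(6·3)=-1580/1971, b=Δ3−h3·(2M3+M4)/6=2017/2409
seg 4: a=4, c=M4/2=-3551/803, d=(M5−M4)/(6·1)=3551/2409, b=Δ4−h4·(2M4+M5)/6=-9761/2409
t_q=23/4 → seg 3, τ=3/4; S=-2+2017/2409·τ+6727/2409·τ²+-1580/1971·τ³=-112/803

  seg 0: a=5 b=-13868/2409 c=0 d=4232/2409
  seg 1: a=1 b=-1172/2409 c=4232/803 d=-6706/2409
  seg 2: a=3 b=4102/2409 c=-2474/803 d=14149/21681
  seg 3: a=-2 b=2017/2409 c=6727/2409 d=-1580/1971
  seg 4: a=4 b=-9761/2409 c=-3551/803 d=3551/2409
S(23/4) = -112/803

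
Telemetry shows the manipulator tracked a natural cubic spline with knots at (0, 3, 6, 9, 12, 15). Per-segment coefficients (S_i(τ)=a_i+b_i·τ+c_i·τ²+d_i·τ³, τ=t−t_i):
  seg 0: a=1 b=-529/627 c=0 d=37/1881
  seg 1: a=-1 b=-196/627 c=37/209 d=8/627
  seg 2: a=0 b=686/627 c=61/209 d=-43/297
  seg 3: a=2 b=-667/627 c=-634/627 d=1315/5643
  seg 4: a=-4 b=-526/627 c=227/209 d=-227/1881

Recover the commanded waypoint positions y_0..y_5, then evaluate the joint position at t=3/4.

y_0 = S_0(0) = a_0 = 1
y_1 = S_1(0) = a_1 = -1
y_2 = S_2(0) = a_2 = 0
y_3 = S_3(0) = a_3 = 2
y_4 = S_4(0) = a_4 = -4
y_5 = S_4(3) = 0
t_q=3/4 is in segment 0 (τ=3/4); S_0(τ)=5023/13376

y_0=1 y_1=-1 y_2=0 y_3=2 y_4=-4 y_5=0
S(3/4) = 5023/13376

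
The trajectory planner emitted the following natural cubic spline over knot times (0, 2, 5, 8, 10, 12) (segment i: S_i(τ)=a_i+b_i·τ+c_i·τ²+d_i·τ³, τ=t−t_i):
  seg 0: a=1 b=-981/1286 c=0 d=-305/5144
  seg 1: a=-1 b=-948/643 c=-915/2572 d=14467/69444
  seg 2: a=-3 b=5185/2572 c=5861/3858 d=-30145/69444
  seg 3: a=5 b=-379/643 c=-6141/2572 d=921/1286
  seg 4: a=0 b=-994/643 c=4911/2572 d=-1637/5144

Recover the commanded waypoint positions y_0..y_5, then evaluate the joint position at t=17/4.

y_0 = S_0(0) = a_0 = 1
y_1 = S_1(0) = a_1 = -1
y_2 = S_2(0) = a_2 = -3
y_3 = S_3(0) = a_3 = 5
y_4 = S_4(0) = a_4 = 0
y_5 = S_4(2) = 2
t_q=17/4 is in segment 1 (τ=9/4); S_1(τ)=-616507/164608

y_0=1 y_1=-1 y_2=-3 y_3=5 y_4=0 y_5=2
S(17/4) = -616507/164608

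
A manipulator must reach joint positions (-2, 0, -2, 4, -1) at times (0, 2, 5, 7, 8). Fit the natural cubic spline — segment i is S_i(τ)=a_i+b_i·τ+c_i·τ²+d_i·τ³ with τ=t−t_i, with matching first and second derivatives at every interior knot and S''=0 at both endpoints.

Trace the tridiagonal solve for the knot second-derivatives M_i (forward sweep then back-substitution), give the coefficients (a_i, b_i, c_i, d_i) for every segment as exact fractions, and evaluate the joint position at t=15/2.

Δ: Δ0=1, Δ1=-2/3, Δ2=3, Δ3=-5
row 1: diag=10, rhs=-10; c'=3/10, d'=-1
row 2: denom=10−3·3/10=91/10; d'=(22−3·-1)/(91/10)=250/91
row 3: denom=6−2·20/91=506/91; d'=(-48−2·250/91)/(506/91)=-2434/253
back: M3=-2434/253
back: M2=250/91−20/91·-2434/253=1230/253
back: M1=-1−3/10·1230/253=-622/253
M: M0=0, M1=-622/253, M2=1230/253, M3=-2434/253, M4=0
seg 0: a=-2, c=M0/2=0, d=(M1−M0)/(6·2)=-311/1518, b=Δ0−h0·(2M0+M1)/6=1381/759
seg 1: a=0, c=M1/2=-311/253, d=(M2−M1)/(6·3)=926/2277, b=Δ1−h1·(2M1+M2)/6=-485/759
seg 2: a=-2, c=M2/2=615/253, d=(M3−M2)/(6·2)=-916/759, b=Δ2−h2·(2M2+M3)/6=2251/759
seg 3: a=4, c=M3/2=-1217/253, d=(M4−M3)/(6·1)=1217/759, b=Δ3−h3·(2M3+M4)/6=-1361/759
t_q=15/2 → seg 3, τ=1/2; S=4+-1361/759·τ+-1217/253·τ²+1217/759·τ³=4253/2024

  seg 0: a=-2 b=1381/759 c=0 d=-311/1518
  seg 1: a=0 b=-485/759 c=-311/253 d=926/2277
  seg 2: a=-2 b=2251/759 c=615/253 d=-916/759
  seg 3: a=4 b=-1361/759 c=-1217/253 d=1217/759
S(15/2) = 4253/2024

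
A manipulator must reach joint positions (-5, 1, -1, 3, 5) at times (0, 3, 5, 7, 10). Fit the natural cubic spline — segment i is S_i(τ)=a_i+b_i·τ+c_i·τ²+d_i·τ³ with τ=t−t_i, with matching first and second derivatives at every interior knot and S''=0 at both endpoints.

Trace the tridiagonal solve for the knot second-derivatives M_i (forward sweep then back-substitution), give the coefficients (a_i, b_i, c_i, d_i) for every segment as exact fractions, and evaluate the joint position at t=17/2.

Δ: Δ0=2, Δ1=-1, Δ2=2, Δ3=2/3
row 1: diag=10, rhs=-18; c'=1/5, d'=-9/5
row 2: denom=8−2·1/5=38/5; d'=(18−2·-9/5)/(38/5)=54/19
row 3: denom=10−2·5/19=180/19; d'=(-8−2·54/19)/(180/19)=-13/9
back: M3=-13/9
back: M2=54/19−5/19·-13/9=29/9
back: M1=-9/5−1/5·29/9=-22/9
M: M0=0, M1=-22/9, M2=29/9, M3=-13/9, M4=0
seg 0: a=-5, c=M0/2=0, d=(M1−M0)/(6·3)=-11/81, b=Δ0−h0·(2M0+M1)/6=29/9
seg 1: a=1, c=M1/2=-11/9, d=(M2−M1)/(6·2)=17/36, b=Δ1−h1·(2M1+M2)/6=-4/9
seg 2: a=-1, c=M2/2=29/18, d=(M3−M2)/(6·2)=-7/18, b=Δ2−h2·(2M2+M3)/6=1/3
seg 3: a=3, c=M3/2=-13/18, d=(M4−M3)/(6·3)=13/162, b=Δ3−h3·(2M3+M4)/6=19/9
t_q=17/2 → seg 3, τ=3/2; S=3+19/9·τ+-13/18·τ²+13/162·τ³=77/16

  seg 0: a=-5 b=29/9 c=0 d=-11/81
  seg 1: a=1 b=-4/9 c=-11/9 d=17/36
  seg 2: a=-1 b=1/3 c=29/18 d=-7/18
  seg 3: a=3 b=19/9 c=-13/18 d=13/162
S(17/2) = 77/16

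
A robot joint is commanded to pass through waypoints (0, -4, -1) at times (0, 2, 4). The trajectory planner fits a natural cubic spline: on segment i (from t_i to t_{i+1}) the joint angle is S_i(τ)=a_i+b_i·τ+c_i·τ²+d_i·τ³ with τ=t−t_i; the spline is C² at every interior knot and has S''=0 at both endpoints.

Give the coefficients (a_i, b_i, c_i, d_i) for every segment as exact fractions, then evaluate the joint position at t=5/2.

  seg 0: a=0 b=-23/8 c=0 d=7/32
  seg 1: a=-4 b=-1/4 c=21/16 d=-7/32
S(5/2) = -979/256

Δ: Δ0=-2, Δ1=3/2
row 1: diag=8, rhs=21; c'=1/4, d'=21/8
back: M1=21/8
M: M0=0, M1=21/8, M2=0
seg 0: a=0, c=M0/2=0, d=(M1−M0)/(6·2)=7/32, b=Δ0−h0·(2M0+M1)/6=-23/8
seg 1: a=-4, c=M1/2=21/16, d=(M2−M1)/(6·2)=-7/32, b=Δ1−h1·(2M1+M2)/6=-1/4
t_q=5/2 → seg 1, τ=1/2; S=-4+-1/4·τ+21/16·τ²+-7/32·τ³=-979/256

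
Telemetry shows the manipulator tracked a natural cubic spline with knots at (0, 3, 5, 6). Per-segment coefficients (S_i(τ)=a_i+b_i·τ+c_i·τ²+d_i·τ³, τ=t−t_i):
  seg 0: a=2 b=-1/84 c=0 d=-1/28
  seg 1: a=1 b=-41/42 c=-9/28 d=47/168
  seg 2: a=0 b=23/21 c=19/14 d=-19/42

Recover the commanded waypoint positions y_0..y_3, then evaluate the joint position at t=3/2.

y_0 = S_0(0) = a_0 = 2
y_1 = S_1(0) = a_1 = 1
y_2 = S_2(0) = a_2 = 0
y_3 = S_2(1) = 2
t_q=3/2 is in segment 0 (τ=3/2); S_0(τ)=417/224

y_0=2 y_1=1 y_2=0 y_3=2
S(3/2) = 417/224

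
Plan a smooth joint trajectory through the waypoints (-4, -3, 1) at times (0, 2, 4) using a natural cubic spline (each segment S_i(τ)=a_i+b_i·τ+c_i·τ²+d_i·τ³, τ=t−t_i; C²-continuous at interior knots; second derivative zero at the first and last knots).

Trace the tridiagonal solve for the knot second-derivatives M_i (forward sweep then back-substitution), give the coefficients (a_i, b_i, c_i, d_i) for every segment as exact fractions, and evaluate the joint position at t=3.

Δ: Δ0=1/2, Δ1=2
row 1: diag=8, rhs=9; c'=1/4, d'=9/8
back: M1=9/8
M: M0=0, M1=9/8, M2=0
seg 0: a=-4, c=M0/2=0, d=(M1−M0)/(6·2)=3/32, b=Δ0−h0·(2M0+M1)/6=1/8
seg 1: a=-3, c=M1/2=9/16, d=(M2−M1)/(6·2)=-3/32, b=Δ1−h1·(2M1+M2)/6=5/4
t_q=3 → seg 1, τ=1; S=-3+5/4·τ+9/16·τ²+-3/32·τ³=-41/32

  seg 0: a=-4 b=1/8 c=0 d=3/32
  seg 1: a=-3 b=5/4 c=9/16 d=-3/32
S(3) = -41/32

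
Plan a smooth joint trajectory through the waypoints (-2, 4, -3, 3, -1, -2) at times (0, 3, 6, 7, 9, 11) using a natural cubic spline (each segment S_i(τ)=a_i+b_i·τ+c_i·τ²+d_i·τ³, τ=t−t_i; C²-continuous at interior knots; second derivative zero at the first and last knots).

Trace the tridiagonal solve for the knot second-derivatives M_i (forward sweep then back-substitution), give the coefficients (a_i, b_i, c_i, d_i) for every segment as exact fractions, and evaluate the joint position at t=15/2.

  seg 0: a=-2 b=15839/3732 c=0 d=-8375/33588
  seg 1: a=4 b=-4643/1866 c=-8375/3732 d=25703/33588
  seg 2: a=-3 b=17573/3732 c=1444/311 d=-12509/3732
  seg 3: a=3 b=7351/1866 c=-6733/1244 d=2279/1866
  seg 4: a=-1 b=-5699/1866 c=2383/1244 d=-2383/7464
S(15/2) = 4689/1244

Δ: Δ0=2, Δ1=-7/3, Δ2=6, Δ3=-2, Δ4=-1/2
row 1: diag=12, rhs=-26; c'=1/4, d'=-13/6
row 2: denom=8−3·1/4=29/4; d'=(50−3·-13/6)/(29/4)=226/29
row 3: denom=6−1·4/29=170/29; d'=(-48−1·226/29)/(170/29)=-809/85
row 4: denom=8−2·29/85=622/85; d'=(9−2·-809/85)/(622/85)=2383/622
back: M4=2383/622
back: M3=-809/85−29/85·2383/622=-6733/622
back: M2=226/29−4/29·-6733/622=2888/311
back: M1=-13/6−1/4·2888/311=-8375/1866
M: M0=0, M1=-8375/1866, M2=2888/311, M3=-6733/622, M4=2383/622, M5=0
seg 0: a=-2, c=M0/2=0, d=(M1−M0)/(6·3)=-8375/33588, b=Δ0−h0·(2M0+M1)/6=15839/3732
seg 1: a=4, c=M1/2=-8375/3732, d=(M2−M1)/(6·3)=25703/33588, b=Δ1−h1·(2M1+M2)/6=-4643/1866
seg 2: a=-3, c=M2/2=1444/311, d=(M3−M2)/(6·1)=-12509/3732, b=Δ2−h2·(2M2+M3)/6=17573/3732
seg 3: a=3, c=M3/2=-6733/1244, d=(M4−M3)/(6·2)=2279/1866, b=Δ3−h3·(2M3+M4)/6=7351/1866
seg 4: a=-1, c=M4/2=2383/1244, d=(M5−M4)/(6·2)=-2383/7464, b=Δ4−h4·(2M4+M5)/6=-5699/1866
t_q=15/2 → seg 3, τ=1/2; S=3+7351/1866·τ+-6733/1244·τ²+2279/1866·τ³=4689/1244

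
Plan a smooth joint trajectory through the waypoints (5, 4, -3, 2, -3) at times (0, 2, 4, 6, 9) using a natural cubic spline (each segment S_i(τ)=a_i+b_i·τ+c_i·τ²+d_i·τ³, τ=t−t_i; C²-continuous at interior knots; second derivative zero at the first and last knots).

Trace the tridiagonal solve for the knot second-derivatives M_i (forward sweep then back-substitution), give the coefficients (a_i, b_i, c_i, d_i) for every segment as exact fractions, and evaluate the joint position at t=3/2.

Δ: Δ0=-1/2, Δ1=-7/2, Δ2=5/2, Δ3=-5/3
row 1: diag=8, rhs=-18; c'=1/4, d'=-9/4
row 2: denom=8−2·1/4=15/2; d'=(36−2·-9/4)/(15/2)=27/5
row 3: denom=10−2·4/15=142/15; d'=(-25−2·27/5)/(142/15)=-537/142
back: M3=-537/142
back: M2=27/5−4/15·-537/142=455/71
back: M1=-9/4−1/4·455/71=-547/142
M: M0=0, M1=-547/142, M2=455/71, M3=-537/142, M4=0
seg 0: a=5, c=M0/2=0, d=(M1−M0)/(6·2)=-547/1704, b=Δ0−h0·(2M0+M1)/6=167/213
seg 1: a=4, c=M1/2=-547/284, d=(M2−M1)/(6·2)=1457/1704, b=Δ1−h1·(2M1+M2)/6=-1307/426
seg 2: a=-3, c=M2/2=455/142, d=(M3−M2)/(6·2)=-1447/1704, b=Δ2−h2·(2M2+M3)/6=-109/213
seg 3: a=2, c=M3/2=-537/284, d=(M4−M3)/(6·3)=179/852, b=Δ3−h3·(2M3+M4)/6=901/426
t_q=3/2 → seg 0, τ=3/2; S=5+167/213·τ+0·τ²+-547/1704·τ³=23141/4544

  seg 0: a=5 b=167/213 c=0 d=-547/1704
  seg 1: a=4 b=-1307/426 c=-547/284 d=1457/1704
  seg 2: a=-3 b=-109/213 c=455/142 d=-1447/1704
  seg 3: a=2 b=901/426 c=-537/284 d=179/852
S(3/2) = 23141/4544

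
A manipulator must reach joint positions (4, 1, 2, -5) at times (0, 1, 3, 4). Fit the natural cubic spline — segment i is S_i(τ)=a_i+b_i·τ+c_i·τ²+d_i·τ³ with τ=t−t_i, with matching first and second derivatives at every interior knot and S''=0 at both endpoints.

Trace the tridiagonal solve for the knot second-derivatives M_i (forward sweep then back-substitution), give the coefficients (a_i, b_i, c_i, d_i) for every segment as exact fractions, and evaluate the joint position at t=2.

  seg 0: a=4 b=-33/8 c=0 d=9/8
  seg 1: a=1 b=-3/4 c=27/8 d=-11/8
  seg 2: a=2 b=-15/4 c=-39/8 d=13/8
S(2) = 9/4

Δ: Δ0=-3, Δ1=1/2, Δ2=-7
row 1: diag=6, rhs=21; c'=1/3, d'=7/2
row 2: denom=6−2·1/3=16/3; d'=(-45−2·7/2)/(16/3)=-39/4
back: M2=-39/4
back: M1=7/2−1/3·-39/4=27/4
M: M0=0, M1=27/4, M2=-39/4, M3=0
seg 0: a=4, c=M0/2=0, d=(M1−M0)/(6·1)=9/8, b=Δ0−h0·(2M0+M1)/6=-33/8
seg 1: a=1, c=M1/2=27/8, d=(M2−M1)/(6·2)=-11/8, b=Δ1−h1·(2M1+M2)/6=-3/4
seg 2: a=2, c=M2/2=-39/8, d=(M3−M2)/(6·1)=13/8, b=Δ2−h2·(2M2+M3)/6=-15/4
t_q=2 → seg 1, τ=1; S=1+-3/4·τ+27/8·τ²+-11/8·τ³=9/4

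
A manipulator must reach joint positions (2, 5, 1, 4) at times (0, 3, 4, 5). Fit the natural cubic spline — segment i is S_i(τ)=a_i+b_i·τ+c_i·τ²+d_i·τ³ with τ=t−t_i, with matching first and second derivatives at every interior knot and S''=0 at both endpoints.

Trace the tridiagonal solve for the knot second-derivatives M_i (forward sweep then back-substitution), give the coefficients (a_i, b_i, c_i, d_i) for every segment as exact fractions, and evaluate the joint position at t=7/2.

Δ: Δ0=1, Δ1=-4, Δ2=3
row 1: diag=8, rhs=-30; c'=1/8, d'=-15/4
row 2: denom=4−1·1/8=31/8; d'=(42−1·-15/4)/(31/8)=366/31
back: M2=366/31
back: M1=-15/4−1/8·366/31=-162/31
M: M0=0, M1=-162/31, M2=366/31, M3=0
seg 0: a=2, c=M0/2=0, d=(M1−M0)/(6·3)=-9/31, b=Δ0−h0·(2M0+M1)/6=112/31
seg 1: a=5, c=M1/2=-81/31, d=(M2−M1)/(6·1)=88/31, b=Δ1−h1·(2M1+M2)/6=-131/31
seg 2: a=1, c=M2/2=183/31, d=(M3−M2)/(6·1)=-61/31, b=Δ2−h2·(2M2+M3)/6=-29/31
t_q=7/2 → seg 1, τ=1/2; S=5+-131/31·τ+-81/31·τ²+88/31·τ³=321/124

  seg 0: a=2 b=112/31 c=0 d=-9/31
  seg 1: a=5 b=-131/31 c=-81/31 d=88/31
  seg 2: a=1 b=-29/31 c=183/31 d=-61/31
S(7/2) = 321/124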